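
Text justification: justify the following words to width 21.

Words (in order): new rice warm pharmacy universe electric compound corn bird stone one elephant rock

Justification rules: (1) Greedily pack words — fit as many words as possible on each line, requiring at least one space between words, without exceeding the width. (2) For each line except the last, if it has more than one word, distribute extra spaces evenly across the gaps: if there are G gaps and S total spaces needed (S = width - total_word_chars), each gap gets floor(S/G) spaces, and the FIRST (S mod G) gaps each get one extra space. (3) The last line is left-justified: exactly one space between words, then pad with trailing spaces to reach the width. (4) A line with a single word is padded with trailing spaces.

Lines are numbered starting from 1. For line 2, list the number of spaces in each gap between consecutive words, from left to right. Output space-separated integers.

Line 1: ['new', 'rice', 'warm'] (min_width=13, slack=8)
Line 2: ['pharmacy', 'universe'] (min_width=17, slack=4)
Line 3: ['electric', 'compound'] (min_width=17, slack=4)
Line 4: ['corn', 'bird', 'stone', 'one'] (min_width=19, slack=2)
Line 5: ['elephant', 'rock'] (min_width=13, slack=8)

Answer: 5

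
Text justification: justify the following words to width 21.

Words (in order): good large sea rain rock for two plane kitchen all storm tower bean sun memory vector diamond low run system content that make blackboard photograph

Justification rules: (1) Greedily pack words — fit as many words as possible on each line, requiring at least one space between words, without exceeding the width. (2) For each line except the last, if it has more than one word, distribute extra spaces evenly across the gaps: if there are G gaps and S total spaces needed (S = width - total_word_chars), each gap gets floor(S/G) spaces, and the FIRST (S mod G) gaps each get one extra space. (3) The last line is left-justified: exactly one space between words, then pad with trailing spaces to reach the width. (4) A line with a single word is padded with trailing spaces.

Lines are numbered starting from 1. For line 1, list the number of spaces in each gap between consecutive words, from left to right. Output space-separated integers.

Line 1: ['good', 'large', 'sea', 'rain'] (min_width=19, slack=2)
Line 2: ['rock', 'for', 'two', 'plane'] (min_width=18, slack=3)
Line 3: ['kitchen', 'all', 'storm'] (min_width=17, slack=4)
Line 4: ['tower', 'bean', 'sun', 'memory'] (min_width=21, slack=0)
Line 5: ['vector', 'diamond', 'low'] (min_width=18, slack=3)
Line 6: ['run', 'system', 'content'] (min_width=18, slack=3)
Line 7: ['that', 'make', 'blackboard'] (min_width=20, slack=1)
Line 8: ['photograph'] (min_width=10, slack=11)

Answer: 2 2 1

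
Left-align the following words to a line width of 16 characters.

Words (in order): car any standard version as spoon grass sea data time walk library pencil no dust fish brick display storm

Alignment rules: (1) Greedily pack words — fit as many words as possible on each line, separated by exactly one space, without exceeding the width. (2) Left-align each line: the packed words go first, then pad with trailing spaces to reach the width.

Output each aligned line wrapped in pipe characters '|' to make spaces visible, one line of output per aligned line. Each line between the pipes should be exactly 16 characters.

Line 1: ['car', 'any', 'standard'] (min_width=16, slack=0)
Line 2: ['version', 'as', 'spoon'] (min_width=16, slack=0)
Line 3: ['grass', 'sea', 'data'] (min_width=14, slack=2)
Line 4: ['time', 'walk'] (min_width=9, slack=7)
Line 5: ['library', 'pencil'] (min_width=14, slack=2)
Line 6: ['no', 'dust', 'fish'] (min_width=12, slack=4)
Line 7: ['brick', 'display'] (min_width=13, slack=3)
Line 8: ['storm'] (min_width=5, slack=11)

Answer: |car any standard|
|version as spoon|
|grass sea data  |
|time walk       |
|library pencil  |
|no dust fish    |
|brick display   |
|storm           |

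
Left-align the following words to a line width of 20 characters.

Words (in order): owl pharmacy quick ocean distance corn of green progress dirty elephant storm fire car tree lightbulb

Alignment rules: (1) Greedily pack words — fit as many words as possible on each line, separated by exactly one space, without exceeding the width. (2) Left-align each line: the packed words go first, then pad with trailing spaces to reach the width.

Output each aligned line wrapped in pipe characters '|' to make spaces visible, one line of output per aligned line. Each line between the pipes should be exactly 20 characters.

Line 1: ['owl', 'pharmacy', 'quick'] (min_width=18, slack=2)
Line 2: ['ocean', 'distance', 'corn'] (min_width=19, slack=1)
Line 3: ['of', 'green', 'progress'] (min_width=17, slack=3)
Line 4: ['dirty', 'elephant', 'storm'] (min_width=20, slack=0)
Line 5: ['fire', 'car', 'tree'] (min_width=13, slack=7)
Line 6: ['lightbulb'] (min_width=9, slack=11)

Answer: |owl pharmacy quick  |
|ocean distance corn |
|of green progress   |
|dirty elephant storm|
|fire car tree       |
|lightbulb           |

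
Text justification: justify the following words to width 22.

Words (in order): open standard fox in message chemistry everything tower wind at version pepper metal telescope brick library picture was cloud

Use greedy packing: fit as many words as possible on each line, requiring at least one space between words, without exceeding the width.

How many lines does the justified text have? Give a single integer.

Answer: 7

Derivation:
Line 1: ['open', 'standard', 'fox', 'in'] (min_width=20, slack=2)
Line 2: ['message', 'chemistry'] (min_width=17, slack=5)
Line 3: ['everything', 'tower', 'wind'] (min_width=21, slack=1)
Line 4: ['at', 'version', 'pepper'] (min_width=17, slack=5)
Line 5: ['metal', 'telescope', 'brick'] (min_width=21, slack=1)
Line 6: ['library', 'picture', 'was'] (min_width=19, slack=3)
Line 7: ['cloud'] (min_width=5, slack=17)
Total lines: 7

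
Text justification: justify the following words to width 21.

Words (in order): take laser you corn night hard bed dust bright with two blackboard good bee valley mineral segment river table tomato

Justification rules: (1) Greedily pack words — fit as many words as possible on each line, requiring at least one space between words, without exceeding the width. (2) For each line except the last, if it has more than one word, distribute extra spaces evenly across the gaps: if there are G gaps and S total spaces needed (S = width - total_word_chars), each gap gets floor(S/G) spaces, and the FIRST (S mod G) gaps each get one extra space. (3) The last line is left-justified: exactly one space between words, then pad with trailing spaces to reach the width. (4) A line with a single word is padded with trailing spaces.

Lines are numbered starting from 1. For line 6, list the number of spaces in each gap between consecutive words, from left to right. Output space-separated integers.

Answer: 2 2

Derivation:
Line 1: ['take', 'laser', 'you', 'corn'] (min_width=19, slack=2)
Line 2: ['night', 'hard', 'bed', 'dust'] (min_width=19, slack=2)
Line 3: ['bright', 'with', 'two'] (min_width=15, slack=6)
Line 4: ['blackboard', 'good', 'bee'] (min_width=19, slack=2)
Line 5: ['valley', 'mineral'] (min_width=14, slack=7)
Line 6: ['segment', 'river', 'table'] (min_width=19, slack=2)
Line 7: ['tomato'] (min_width=6, slack=15)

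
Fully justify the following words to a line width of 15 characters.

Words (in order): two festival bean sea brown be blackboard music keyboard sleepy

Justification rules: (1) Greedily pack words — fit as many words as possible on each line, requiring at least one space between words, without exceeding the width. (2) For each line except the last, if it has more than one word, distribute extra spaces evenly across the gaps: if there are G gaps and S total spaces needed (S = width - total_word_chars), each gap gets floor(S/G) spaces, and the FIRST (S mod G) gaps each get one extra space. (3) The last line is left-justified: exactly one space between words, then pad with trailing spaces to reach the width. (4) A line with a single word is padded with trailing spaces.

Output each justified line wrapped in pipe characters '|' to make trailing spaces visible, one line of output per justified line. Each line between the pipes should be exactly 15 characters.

Line 1: ['two', 'festival'] (min_width=12, slack=3)
Line 2: ['bean', 'sea', 'brown'] (min_width=14, slack=1)
Line 3: ['be', 'blackboard'] (min_width=13, slack=2)
Line 4: ['music', 'keyboard'] (min_width=14, slack=1)
Line 5: ['sleepy'] (min_width=6, slack=9)

Answer: |two    festival|
|bean  sea brown|
|be   blackboard|
|music  keyboard|
|sleepy         |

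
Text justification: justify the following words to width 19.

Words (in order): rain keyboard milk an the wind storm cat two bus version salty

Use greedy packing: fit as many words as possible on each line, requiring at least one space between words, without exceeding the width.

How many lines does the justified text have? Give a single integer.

Line 1: ['rain', 'keyboard', 'milk'] (min_width=18, slack=1)
Line 2: ['an', 'the', 'wind', 'storm'] (min_width=17, slack=2)
Line 3: ['cat', 'two', 'bus', 'version'] (min_width=19, slack=0)
Line 4: ['salty'] (min_width=5, slack=14)
Total lines: 4

Answer: 4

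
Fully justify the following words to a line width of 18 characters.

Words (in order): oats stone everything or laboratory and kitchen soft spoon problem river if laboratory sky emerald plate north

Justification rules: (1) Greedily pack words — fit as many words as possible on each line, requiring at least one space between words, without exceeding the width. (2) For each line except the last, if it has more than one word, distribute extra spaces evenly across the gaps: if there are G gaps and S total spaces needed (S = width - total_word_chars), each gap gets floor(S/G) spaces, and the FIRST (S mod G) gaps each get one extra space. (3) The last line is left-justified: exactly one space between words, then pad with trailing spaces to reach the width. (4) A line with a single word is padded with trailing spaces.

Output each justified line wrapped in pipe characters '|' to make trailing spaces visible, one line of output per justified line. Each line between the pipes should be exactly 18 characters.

Answer: |oats         stone|
|everything      or|
|laboratory     and|
|kitchen soft spoon|
|problem  river  if|
|laboratory     sky|
|emerald      plate|
|north             |

Derivation:
Line 1: ['oats', 'stone'] (min_width=10, slack=8)
Line 2: ['everything', 'or'] (min_width=13, slack=5)
Line 3: ['laboratory', 'and'] (min_width=14, slack=4)
Line 4: ['kitchen', 'soft', 'spoon'] (min_width=18, slack=0)
Line 5: ['problem', 'river', 'if'] (min_width=16, slack=2)
Line 6: ['laboratory', 'sky'] (min_width=14, slack=4)
Line 7: ['emerald', 'plate'] (min_width=13, slack=5)
Line 8: ['north'] (min_width=5, slack=13)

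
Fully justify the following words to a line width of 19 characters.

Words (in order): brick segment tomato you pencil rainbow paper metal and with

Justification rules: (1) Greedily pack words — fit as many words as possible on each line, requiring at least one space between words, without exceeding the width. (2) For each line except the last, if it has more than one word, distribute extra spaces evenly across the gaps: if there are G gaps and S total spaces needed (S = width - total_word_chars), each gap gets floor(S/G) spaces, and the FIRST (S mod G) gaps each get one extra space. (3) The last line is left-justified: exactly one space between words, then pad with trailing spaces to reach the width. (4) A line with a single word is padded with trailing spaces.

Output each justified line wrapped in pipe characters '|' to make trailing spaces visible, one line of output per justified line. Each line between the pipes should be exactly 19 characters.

Answer: |brick       segment|
|tomato  you  pencil|
|rainbow paper metal|
|and with           |

Derivation:
Line 1: ['brick', 'segment'] (min_width=13, slack=6)
Line 2: ['tomato', 'you', 'pencil'] (min_width=17, slack=2)
Line 3: ['rainbow', 'paper', 'metal'] (min_width=19, slack=0)
Line 4: ['and', 'with'] (min_width=8, slack=11)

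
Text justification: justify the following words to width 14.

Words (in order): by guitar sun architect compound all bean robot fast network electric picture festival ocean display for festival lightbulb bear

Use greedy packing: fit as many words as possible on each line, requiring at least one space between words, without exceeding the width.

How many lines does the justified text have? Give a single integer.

Answer: 11

Derivation:
Line 1: ['by', 'guitar', 'sun'] (min_width=13, slack=1)
Line 2: ['architect'] (min_width=9, slack=5)
Line 3: ['compound', 'all'] (min_width=12, slack=2)
Line 4: ['bean', 'robot'] (min_width=10, slack=4)
Line 5: ['fast', 'network'] (min_width=12, slack=2)
Line 6: ['electric'] (min_width=8, slack=6)
Line 7: ['picture'] (min_width=7, slack=7)
Line 8: ['festival', 'ocean'] (min_width=14, slack=0)
Line 9: ['display', 'for'] (min_width=11, slack=3)
Line 10: ['festival'] (min_width=8, slack=6)
Line 11: ['lightbulb', 'bear'] (min_width=14, slack=0)
Total lines: 11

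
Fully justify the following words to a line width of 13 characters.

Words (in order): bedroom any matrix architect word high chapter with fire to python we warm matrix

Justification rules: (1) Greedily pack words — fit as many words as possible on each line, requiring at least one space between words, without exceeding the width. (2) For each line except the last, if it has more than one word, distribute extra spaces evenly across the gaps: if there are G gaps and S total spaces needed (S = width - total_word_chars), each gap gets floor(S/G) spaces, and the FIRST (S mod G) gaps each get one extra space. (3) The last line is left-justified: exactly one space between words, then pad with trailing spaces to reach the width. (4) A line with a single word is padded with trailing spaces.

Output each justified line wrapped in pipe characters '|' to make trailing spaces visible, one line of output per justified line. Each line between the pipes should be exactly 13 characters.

Line 1: ['bedroom', 'any'] (min_width=11, slack=2)
Line 2: ['matrix'] (min_width=6, slack=7)
Line 3: ['architect'] (min_width=9, slack=4)
Line 4: ['word', 'high'] (min_width=9, slack=4)
Line 5: ['chapter', 'with'] (min_width=12, slack=1)
Line 6: ['fire', 'to'] (min_width=7, slack=6)
Line 7: ['python', 'we'] (min_width=9, slack=4)
Line 8: ['warm', 'matrix'] (min_width=11, slack=2)

Answer: |bedroom   any|
|matrix       |
|architect    |
|word     high|
|chapter  with|
|fire       to|
|python     we|
|warm matrix  |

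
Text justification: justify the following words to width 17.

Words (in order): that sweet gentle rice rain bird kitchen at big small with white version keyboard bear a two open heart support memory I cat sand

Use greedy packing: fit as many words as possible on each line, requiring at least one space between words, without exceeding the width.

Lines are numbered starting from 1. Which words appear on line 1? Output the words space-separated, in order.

Line 1: ['that', 'sweet', 'gentle'] (min_width=17, slack=0)
Line 2: ['rice', 'rain', 'bird'] (min_width=14, slack=3)
Line 3: ['kitchen', 'at', 'big'] (min_width=14, slack=3)
Line 4: ['small', 'with', 'white'] (min_width=16, slack=1)
Line 5: ['version', 'keyboard'] (min_width=16, slack=1)
Line 6: ['bear', 'a', 'two', 'open'] (min_width=15, slack=2)
Line 7: ['heart', 'support'] (min_width=13, slack=4)
Line 8: ['memory', 'I', 'cat', 'sand'] (min_width=17, slack=0)

Answer: that sweet gentle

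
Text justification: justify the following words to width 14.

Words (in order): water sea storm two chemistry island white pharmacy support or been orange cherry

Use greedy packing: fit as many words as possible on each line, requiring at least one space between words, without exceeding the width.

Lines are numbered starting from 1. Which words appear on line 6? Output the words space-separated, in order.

Line 1: ['water', 'sea'] (min_width=9, slack=5)
Line 2: ['storm', 'two'] (min_width=9, slack=5)
Line 3: ['chemistry'] (min_width=9, slack=5)
Line 4: ['island', 'white'] (min_width=12, slack=2)
Line 5: ['pharmacy'] (min_width=8, slack=6)
Line 6: ['support', 'or'] (min_width=10, slack=4)
Line 7: ['been', 'orange'] (min_width=11, slack=3)
Line 8: ['cherry'] (min_width=6, slack=8)

Answer: support or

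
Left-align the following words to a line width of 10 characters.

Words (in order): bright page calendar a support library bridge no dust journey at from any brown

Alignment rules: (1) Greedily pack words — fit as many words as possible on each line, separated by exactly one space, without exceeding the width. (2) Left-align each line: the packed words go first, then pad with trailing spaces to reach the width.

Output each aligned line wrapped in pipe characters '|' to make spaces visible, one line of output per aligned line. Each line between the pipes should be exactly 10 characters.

Answer: |bright    |
|page      |
|calendar a|
|support   |
|library   |
|bridge no |
|dust      |
|journey at|
|from any  |
|brown     |

Derivation:
Line 1: ['bright'] (min_width=6, slack=4)
Line 2: ['page'] (min_width=4, slack=6)
Line 3: ['calendar', 'a'] (min_width=10, slack=0)
Line 4: ['support'] (min_width=7, slack=3)
Line 5: ['library'] (min_width=7, slack=3)
Line 6: ['bridge', 'no'] (min_width=9, slack=1)
Line 7: ['dust'] (min_width=4, slack=6)
Line 8: ['journey', 'at'] (min_width=10, slack=0)
Line 9: ['from', 'any'] (min_width=8, slack=2)
Line 10: ['brown'] (min_width=5, slack=5)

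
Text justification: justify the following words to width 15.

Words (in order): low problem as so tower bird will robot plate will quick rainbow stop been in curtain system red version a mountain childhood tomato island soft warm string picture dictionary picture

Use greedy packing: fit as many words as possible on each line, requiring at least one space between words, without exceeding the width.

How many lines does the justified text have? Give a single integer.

Answer: 15

Derivation:
Line 1: ['low', 'problem', 'as'] (min_width=14, slack=1)
Line 2: ['so', 'tower', 'bird'] (min_width=13, slack=2)
Line 3: ['will', 'robot'] (min_width=10, slack=5)
Line 4: ['plate', 'will'] (min_width=10, slack=5)
Line 5: ['quick', 'rainbow'] (min_width=13, slack=2)
Line 6: ['stop', 'been', 'in'] (min_width=12, slack=3)
Line 7: ['curtain', 'system'] (min_width=14, slack=1)
Line 8: ['red', 'version', 'a'] (min_width=13, slack=2)
Line 9: ['mountain'] (min_width=8, slack=7)
Line 10: ['childhood'] (min_width=9, slack=6)
Line 11: ['tomato', 'island'] (min_width=13, slack=2)
Line 12: ['soft', 'warm'] (min_width=9, slack=6)
Line 13: ['string', 'picture'] (min_width=14, slack=1)
Line 14: ['dictionary'] (min_width=10, slack=5)
Line 15: ['picture'] (min_width=7, slack=8)
Total lines: 15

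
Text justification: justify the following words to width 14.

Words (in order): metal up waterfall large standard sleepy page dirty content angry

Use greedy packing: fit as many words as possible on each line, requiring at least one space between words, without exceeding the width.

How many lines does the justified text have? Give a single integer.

Line 1: ['metal', 'up'] (min_width=8, slack=6)
Line 2: ['waterfall'] (min_width=9, slack=5)
Line 3: ['large', 'standard'] (min_width=14, slack=0)
Line 4: ['sleepy', 'page'] (min_width=11, slack=3)
Line 5: ['dirty', 'content'] (min_width=13, slack=1)
Line 6: ['angry'] (min_width=5, slack=9)
Total lines: 6

Answer: 6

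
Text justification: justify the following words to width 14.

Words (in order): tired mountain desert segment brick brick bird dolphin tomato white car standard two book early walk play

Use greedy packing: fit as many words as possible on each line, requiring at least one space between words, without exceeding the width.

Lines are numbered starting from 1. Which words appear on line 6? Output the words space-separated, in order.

Answer: car standard

Derivation:
Line 1: ['tired', 'mountain'] (min_width=14, slack=0)
Line 2: ['desert', 'segment'] (min_width=14, slack=0)
Line 3: ['brick', 'brick'] (min_width=11, slack=3)
Line 4: ['bird', 'dolphin'] (min_width=12, slack=2)
Line 5: ['tomato', 'white'] (min_width=12, slack=2)
Line 6: ['car', 'standard'] (min_width=12, slack=2)
Line 7: ['two', 'book', 'early'] (min_width=14, slack=0)
Line 8: ['walk', 'play'] (min_width=9, slack=5)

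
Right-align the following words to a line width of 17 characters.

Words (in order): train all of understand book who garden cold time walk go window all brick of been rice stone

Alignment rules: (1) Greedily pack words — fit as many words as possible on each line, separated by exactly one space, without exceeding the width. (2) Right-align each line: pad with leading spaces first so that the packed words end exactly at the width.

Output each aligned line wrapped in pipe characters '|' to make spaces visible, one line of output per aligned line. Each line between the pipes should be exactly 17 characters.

Line 1: ['train', 'all', 'of'] (min_width=12, slack=5)
Line 2: ['understand', 'book'] (min_width=15, slack=2)
Line 3: ['who', 'garden', 'cold'] (min_width=15, slack=2)
Line 4: ['time', 'walk', 'go'] (min_width=12, slack=5)
Line 5: ['window', 'all', 'brick'] (min_width=16, slack=1)
Line 6: ['of', 'been', 'rice'] (min_width=12, slack=5)
Line 7: ['stone'] (min_width=5, slack=12)

Answer: |     train all of|
|  understand book|
|  who garden cold|
|     time walk go|
| window all brick|
|     of been rice|
|            stone|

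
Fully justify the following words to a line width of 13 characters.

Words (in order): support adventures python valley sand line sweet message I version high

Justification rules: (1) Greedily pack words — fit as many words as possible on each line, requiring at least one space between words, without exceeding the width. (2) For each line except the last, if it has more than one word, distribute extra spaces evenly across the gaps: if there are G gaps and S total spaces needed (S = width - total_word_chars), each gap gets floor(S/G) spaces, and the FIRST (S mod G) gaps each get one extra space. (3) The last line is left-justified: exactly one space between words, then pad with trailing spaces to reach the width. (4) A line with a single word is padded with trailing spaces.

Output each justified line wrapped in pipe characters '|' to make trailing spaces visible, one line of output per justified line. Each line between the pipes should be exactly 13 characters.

Line 1: ['support'] (min_width=7, slack=6)
Line 2: ['adventures'] (min_width=10, slack=3)
Line 3: ['python', 'valley'] (min_width=13, slack=0)
Line 4: ['sand', 'line'] (min_width=9, slack=4)
Line 5: ['sweet', 'message'] (min_width=13, slack=0)
Line 6: ['I', 'version'] (min_width=9, slack=4)
Line 7: ['high'] (min_width=4, slack=9)

Answer: |support      |
|adventures   |
|python valley|
|sand     line|
|sweet message|
|I     version|
|high         |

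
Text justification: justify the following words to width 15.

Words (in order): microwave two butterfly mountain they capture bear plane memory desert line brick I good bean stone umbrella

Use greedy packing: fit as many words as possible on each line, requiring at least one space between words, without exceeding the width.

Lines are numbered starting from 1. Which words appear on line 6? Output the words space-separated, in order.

Answer: desert line

Derivation:
Line 1: ['microwave', 'two'] (min_width=13, slack=2)
Line 2: ['butterfly'] (min_width=9, slack=6)
Line 3: ['mountain', 'they'] (min_width=13, slack=2)
Line 4: ['capture', 'bear'] (min_width=12, slack=3)
Line 5: ['plane', 'memory'] (min_width=12, slack=3)
Line 6: ['desert', 'line'] (min_width=11, slack=4)
Line 7: ['brick', 'I', 'good'] (min_width=12, slack=3)
Line 8: ['bean', 'stone'] (min_width=10, slack=5)
Line 9: ['umbrella'] (min_width=8, slack=7)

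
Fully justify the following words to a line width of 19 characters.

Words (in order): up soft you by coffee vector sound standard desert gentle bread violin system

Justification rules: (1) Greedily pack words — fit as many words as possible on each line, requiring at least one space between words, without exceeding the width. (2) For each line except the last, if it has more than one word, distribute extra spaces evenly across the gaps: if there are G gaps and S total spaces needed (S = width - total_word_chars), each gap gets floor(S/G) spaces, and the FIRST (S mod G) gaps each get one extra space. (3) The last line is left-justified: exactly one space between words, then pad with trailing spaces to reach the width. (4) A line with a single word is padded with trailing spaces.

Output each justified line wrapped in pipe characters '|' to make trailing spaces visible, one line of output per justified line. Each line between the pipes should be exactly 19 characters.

Line 1: ['up', 'soft', 'you', 'by'] (min_width=14, slack=5)
Line 2: ['coffee', 'vector', 'sound'] (min_width=19, slack=0)
Line 3: ['standard', 'desert'] (min_width=15, slack=4)
Line 4: ['gentle', 'bread', 'violin'] (min_width=19, slack=0)
Line 5: ['system'] (min_width=6, slack=13)

Answer: |up   soft   you  by|
|coffee vector sound|
|standard     desert|
|gentle bread violin|
|system             |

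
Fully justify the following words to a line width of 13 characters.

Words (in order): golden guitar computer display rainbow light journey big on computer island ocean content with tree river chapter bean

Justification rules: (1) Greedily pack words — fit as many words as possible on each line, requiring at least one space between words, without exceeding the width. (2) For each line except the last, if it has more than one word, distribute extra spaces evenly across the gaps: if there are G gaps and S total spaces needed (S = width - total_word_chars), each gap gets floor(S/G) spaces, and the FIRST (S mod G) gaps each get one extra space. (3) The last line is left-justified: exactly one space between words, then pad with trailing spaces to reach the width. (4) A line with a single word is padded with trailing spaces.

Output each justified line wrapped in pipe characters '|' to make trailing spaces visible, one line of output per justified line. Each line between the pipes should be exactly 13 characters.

Line 1: ['golden', 'guitar'] (min_width=13, slack=0)
Line 2: ['computer'] (min_width=8, slack=5)
Line 3: ['display'] (min_width=7, slack=6)
Line 4: ['rainbow', 'light'] (min_width=13, slack=0)
Line 5: ['journey', 'big'] (min_width=11, slack=2)
Line 6: ['on', 'computer'] (min_width=11, slack=2)
Line 7: ['island', 'ocean'] (min_width=12, slack=1)
Line 8: ['content', 'with'] (min_width=12, slack=1)
Line 9: ['tree', 'river'] (min_width=10, slack=3)
Line 10: ['chapter', 'bean'] (min_width=12, slack=1)

Answer: |golden guitar|
|computer     |
|display      |
|rainbow light|
|journey   big|
|on   computer|
|island  ocean|
|content  with|
|tree    river|
|chapter bean |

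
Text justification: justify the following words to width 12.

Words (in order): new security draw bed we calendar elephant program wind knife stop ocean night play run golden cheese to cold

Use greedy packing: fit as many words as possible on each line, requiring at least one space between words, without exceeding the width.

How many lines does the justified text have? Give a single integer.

Answer: 11

Derivation:
Line 1: ['new', 'security'] (min_width=12, slack=0)
Line 2: ['draw', 'bed', 'we'] (min_width=11, slack=1)
Line 3: ['calendar'] (min_width=8, slack=4)
Line 4: ['elephant'] (min_width=8, slack=4)
Line 5: ['program', 'wind'] (min_width=12, slack=0)
Line 6: ['knife', 'stop'] (min_width=10, slack=2)
Line 7: ['ocean', 'night'] (min_width=11, slack=1)
Line 8: ['play', 'run'] (min_width=8, slack=4)
Line 9: ['golden'] (min_width=6, slack=6)
Line 10: ['cheese', 'to'] (min_width=9, slack=3)
Line 11: ['cold'] (min_width=4, slack=8)
Total lines: 11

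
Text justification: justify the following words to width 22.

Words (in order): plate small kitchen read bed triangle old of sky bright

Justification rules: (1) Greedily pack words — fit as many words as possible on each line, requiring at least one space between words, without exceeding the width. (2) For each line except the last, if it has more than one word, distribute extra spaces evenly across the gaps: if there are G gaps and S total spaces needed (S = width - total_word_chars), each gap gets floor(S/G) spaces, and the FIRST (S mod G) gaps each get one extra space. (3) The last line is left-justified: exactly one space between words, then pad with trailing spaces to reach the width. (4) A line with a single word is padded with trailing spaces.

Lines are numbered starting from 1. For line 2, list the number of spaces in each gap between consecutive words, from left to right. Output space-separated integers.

Line 1: ['plate', 'small', 'kitchen'] (min_width=19, slack=3)
Line 2: ['read', 'bed', 'triangle', 'old'] (min_width=21, slack=1)
Line 3: ['of', 'sky', 'bright'] (min_width=13, slack=9)

Answer: 2 1 1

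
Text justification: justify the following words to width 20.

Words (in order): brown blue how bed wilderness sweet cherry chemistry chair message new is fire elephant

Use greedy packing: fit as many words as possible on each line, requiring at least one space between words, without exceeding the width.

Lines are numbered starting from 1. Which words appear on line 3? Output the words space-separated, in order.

Answer: cherry chemistry

Derivation:
Line 1: ['brown', 'blue', 'how', 'bed'] (min_width=18, slack=2)
Line 2: ['wilderness', 'sweet'] (min_width=16, slack=4)
Line 3: ['cherry', 'chemistry'] (min_width=16, slack=4)
Line 4: ['chair', 'message', 'new', 'is'] (min_width=20, slack=0)
Line 5: ['fire', 'elephant'] (min_width=13, slack=7)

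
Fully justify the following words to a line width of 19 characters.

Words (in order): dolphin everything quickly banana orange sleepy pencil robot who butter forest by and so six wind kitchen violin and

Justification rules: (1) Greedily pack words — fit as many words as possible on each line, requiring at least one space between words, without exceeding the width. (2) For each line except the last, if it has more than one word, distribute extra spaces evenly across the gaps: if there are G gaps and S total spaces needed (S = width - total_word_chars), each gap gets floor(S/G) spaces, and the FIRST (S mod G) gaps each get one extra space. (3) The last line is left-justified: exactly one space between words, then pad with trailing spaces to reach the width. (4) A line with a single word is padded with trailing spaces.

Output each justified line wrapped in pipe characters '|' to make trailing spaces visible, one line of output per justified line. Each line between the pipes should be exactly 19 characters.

Line 1: ['dolphin', 'everything'] (min_width=18, slack=1)
Line 2: ['quickly', 'banana'] (min_width=14, slack=5)
Line 3: ['orange', 'sleepy'] (min_width=13, slack=6)
Line 4: ['pencil', 'robot', 'who'] (min_width=16, slack=3)
Line 5: ['butter', 'forest', 'by'] (min_width=16, slack=3)
Line 6: ['and', 'so', 'six', 'wind'] (min_width=15, slack=4)
Line 7: ['kitchen', 'violin', 'and'] (min_width=18, slack=1)

Answer: |dolphin  everything|
|quickly      banana|
|orange       sleepy|
|pencil   robot  who|
|butter   forest  by|
|and   so  six  wind|
|kitchen violin and |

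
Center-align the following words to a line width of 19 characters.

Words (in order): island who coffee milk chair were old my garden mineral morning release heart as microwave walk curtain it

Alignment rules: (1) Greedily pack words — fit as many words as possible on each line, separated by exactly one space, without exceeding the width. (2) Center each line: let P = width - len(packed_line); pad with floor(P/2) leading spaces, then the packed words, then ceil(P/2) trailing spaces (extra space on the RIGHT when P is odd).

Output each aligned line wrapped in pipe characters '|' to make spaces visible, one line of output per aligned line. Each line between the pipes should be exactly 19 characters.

Answer: | island who coffee |
|milk chair were old|
| my garden mineral |
|  morning release  |
|heart as microwave |
|  walk curtain it  |

Derivation:
Line 1: ['island', 'who', 'coffee'] (min_width=17, slack=2)
Line 2: ['milk', 'chair', 'were', 'old'] (min_width=19, slack=0)
Line 3: ['my', 'garden', 'mineral'] (min_width=17, slack=2)
Line 4: ['morning', 'release'] (min_width=15, slack=4)
Line 5: ['heart', 'as', 'microwave'] (min_width=18, slack=1)
Line 6: ['walk', 'curtain', 'it'] (min_width=15, slack=4)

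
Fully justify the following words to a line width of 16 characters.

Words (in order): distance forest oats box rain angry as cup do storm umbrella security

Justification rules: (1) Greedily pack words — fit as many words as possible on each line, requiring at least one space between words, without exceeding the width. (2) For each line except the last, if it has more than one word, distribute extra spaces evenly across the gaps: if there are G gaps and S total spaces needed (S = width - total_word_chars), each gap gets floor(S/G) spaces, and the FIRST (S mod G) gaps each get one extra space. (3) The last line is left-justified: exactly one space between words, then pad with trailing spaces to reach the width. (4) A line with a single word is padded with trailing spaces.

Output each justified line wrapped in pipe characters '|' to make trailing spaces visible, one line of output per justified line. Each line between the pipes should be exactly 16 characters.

Line 1: ['distance', 'forest'] (min_width=15, slack=1)
Line 2: ['oats', 'box', 'rain'] (min_width=13, slack=3)
Line 3: ['angry', 'as', 'cup', 'do'] (min_width=15, slack=1)
Line 4: ['storm', 'umbrella'] (min_width=14, slack=2)
Line 5: ['security'] (min_width=8, slack=8)

Answer: |distance  forest|
|oats   box  rain|
|angry  as cup do|
|storm   umbrella|
|security        |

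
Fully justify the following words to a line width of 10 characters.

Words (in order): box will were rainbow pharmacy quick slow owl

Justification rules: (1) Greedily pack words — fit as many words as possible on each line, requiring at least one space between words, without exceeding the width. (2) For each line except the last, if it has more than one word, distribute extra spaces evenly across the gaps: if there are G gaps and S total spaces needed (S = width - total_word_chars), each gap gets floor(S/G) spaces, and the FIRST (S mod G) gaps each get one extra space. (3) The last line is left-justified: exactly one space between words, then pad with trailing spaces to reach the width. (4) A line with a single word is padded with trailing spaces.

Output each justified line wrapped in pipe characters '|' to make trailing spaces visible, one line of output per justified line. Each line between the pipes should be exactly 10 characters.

Line 1: ['box', 'will'] (min_width=8, slack=2)
Line 2: ['were'] (min_width=4, slack=6)
Line 3: ['rainbow'] (min_width=7, slack=3)
Line 4: ['pharmacy'] (min_width=8, slack=2)
Line 5: ['quick', 'slow'] (min_width=10, slack=0)
Line 6: ['owl'] (min_width=3, slack=7)

Answer: |box   will|
|were      |
|rainbow   |
|pharmacy  |
|quick slow|
|owl       |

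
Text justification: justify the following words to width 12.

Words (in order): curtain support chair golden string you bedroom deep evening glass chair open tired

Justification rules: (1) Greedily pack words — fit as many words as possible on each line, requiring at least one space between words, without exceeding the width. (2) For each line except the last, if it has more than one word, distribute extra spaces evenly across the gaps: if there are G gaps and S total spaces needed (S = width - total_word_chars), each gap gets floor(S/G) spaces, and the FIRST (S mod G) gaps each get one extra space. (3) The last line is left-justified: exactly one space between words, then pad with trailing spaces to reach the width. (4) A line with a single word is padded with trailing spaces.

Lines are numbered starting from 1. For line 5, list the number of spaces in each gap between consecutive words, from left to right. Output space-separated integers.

Line 1: ['curtain'] (min_width=7, slack=5)
Line 2: ['support'] (min_width=7, slack=5)
Line 3: ['chair', 'golden'] (min_width=12, slack=0)
Line 4: ['string', 'you'] (min_width=10, slack=2)
Line 5: ['bedroom', 'deep'] (min_width=12, slack=0)
Line 6: ['evening'] (min_width=7, slack=5)
Line 7: ['glass', 'chair'] (min_width=11, slack=1)
Line 8: ['open', 'tired'] (min_width=10, slack=2)

Answer: 1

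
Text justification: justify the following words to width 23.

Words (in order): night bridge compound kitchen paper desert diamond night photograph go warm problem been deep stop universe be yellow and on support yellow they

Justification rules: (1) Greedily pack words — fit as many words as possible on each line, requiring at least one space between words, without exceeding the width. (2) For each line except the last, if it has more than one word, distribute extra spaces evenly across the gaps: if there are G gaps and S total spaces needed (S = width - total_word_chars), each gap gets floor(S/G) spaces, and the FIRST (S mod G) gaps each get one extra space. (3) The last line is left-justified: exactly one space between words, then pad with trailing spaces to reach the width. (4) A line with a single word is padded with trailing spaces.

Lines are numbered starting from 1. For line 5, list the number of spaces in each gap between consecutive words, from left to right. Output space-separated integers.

Answer: 2 1 1

Derivation:
Line 1: ['night', 'bridge', 'compound'] (min_width=21, slack=2)
Line 2: ['kitchen', 'paper', 'desert'] (min_width=20, slack=3)
Line 3: ['diamond', 'night'] (min_width=13, slack=10)
Line 4: ['photograph', 'go', 'warm'] (min_width=18, slack=5)
Line 5: ['problem', 'been', 'deep', 'stop'] (min_width=22, slack=1)
Line 6: ['universe', 'be', 'yellow', 'and'] (min_width=22, slack=1)
Line 7: ['on', 'support', 'yellow', 'they'] (min_width=22, slack=1)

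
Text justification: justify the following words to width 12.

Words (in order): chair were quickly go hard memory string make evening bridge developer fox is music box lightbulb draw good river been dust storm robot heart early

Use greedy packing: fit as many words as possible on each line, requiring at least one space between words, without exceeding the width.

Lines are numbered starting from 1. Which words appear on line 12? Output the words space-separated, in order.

Line 1: ['chair', 'were'] (min_width=10, slack=2)
Line 2: ['quickly', 'go'] (min_width=10, slack=2)
Line 3: ['hard', 'memory'] (min_width=11, slack=1)
Line 4: ['string', 'make'] (min_width=11, slack=1)
Line 5: ['evening'] (min_width=7, slack=5)
Line 6: ['bridge'] (min_width=6, slack=6)
Line 7: ['developer'] (min_width=9, slack=3)
Line 8: ['fox', 'is', 'music'] (min_width=12, slack=0)
Line 9: ['box'] (min_width=3, slack=9)
Line 10: ['lightbulb'] (min_width=9, slack=3)
Line 11: ['draw', 'good'] (min_width=9, slack=3)
Line 12: ['river', 'been'] (min_width=10, slack=2)
Line 13: ['dust', 'storm'] (min_width=10, slack=2)
Line 14: ['robot', 'heart'] (min_width=11, slack=1)
Line 15: ['early'] (min_width=5, slack=7)

Answer: river been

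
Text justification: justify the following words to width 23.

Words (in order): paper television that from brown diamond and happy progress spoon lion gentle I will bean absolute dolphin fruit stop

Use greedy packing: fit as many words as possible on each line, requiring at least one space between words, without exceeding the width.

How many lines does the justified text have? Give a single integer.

Answer: 6

Derivation:
Line 1: ['paper', 'television', 'that'] (min_width=21, slack=2)
Line 2: ['from', 'brown', 'diamond', 'and'] (min_width=22, slack=1)
Line 3: ['happy', 'progress', 'spoon'] (min_width=20, slack=3)
Line 4: ['lion', 'gentle', 'I', 'will', 'bean'] (min_width=23, slack=0)
Line 5: ['absolute', 'dolphin', 'fruit'] (min_width=22, slack=1)
Line 6: ['stop'] (min_width=4, slack=19)
Total lines: 6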